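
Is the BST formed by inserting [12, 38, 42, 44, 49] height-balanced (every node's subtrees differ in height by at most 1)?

Tree (level-order array): [12, None, 38, None, 42, None, 44, None, 49]
Definition: a tree is height-balanced if, at every node, |h(left) - h(right)| <= 1 (empty subtree has height -1).
Bottom-up per-node check:
  node 49: h_left=-1, h_right=-1, diff=0 [OK], height=0
  node 44: h_left=-1, h_right=0, diff=1 [OK], height=1
  node 42: h_left=-1, h_right=1, diff=2 [FAIL (|-1-1|=2 > 1)], height=2
  node 38: h_left=-1, h_right=2, diff=3 [FAIL (|-1-2|=3 > 1)], height=3
  node 12: h_left=-1, h_right=3, diff=4 [FAIL (|-1-3|=4 > 1)], height=4
Node 42 violates the condition: |-1 - 1| = 2 > 1.
Result: Not balanced


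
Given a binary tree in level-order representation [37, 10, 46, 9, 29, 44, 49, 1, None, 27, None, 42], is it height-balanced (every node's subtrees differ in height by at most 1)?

Tree (level-order array): [37, 10, 46, 9, 29, 44, 49, 1, None, 27, None, 42]
Definition: a tree is height-balanced if, at every node, |h(left) - h(right)| <= 1 (empty subtree has height -1).
Bottom-up per-node check:
  node 1: h_left=-1, h_right=-1, diff=0 [OK], height=0
  node 9: h_left=0, h_right=-1, diff=1 [OK], height=1
  node 27: h_left=-1, h_right=-1, diff=0 [OK], height=0
  node 29: h_left=0, h_right=-1, diff=1 [OK], height=1
  node 10: h_left=1, h_right=1, diff=0 [OK], height=2
  node 42: h_left=-1, h_right=-1, diff=0 [OK], height=0
  node 44: h_left=0, h_right=-1, diff=1 [OK], height=1
  node 49: h_left=-1, h_right=-1, diff=0 [OK], height=0
  node 46: h_left=1, h_right=0, diff=1 [OK], height=2
  node 37: h_left=2, h_right=2, diff=0 [OK], height=3
All nodes satisfy the balance condition.
Result: Balanced


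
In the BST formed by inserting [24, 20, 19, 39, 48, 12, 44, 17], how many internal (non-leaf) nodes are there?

Tree built from: [24, 20, 19, 39, 48, 12, 44, 17]
Tree (level-order array): [24, 20, 39, 19, None, None, 48, 12, None, 44, None, None, 17]
Rule: An internal node has at least one child.
Per-node child counts:
  node 24: 2 child(ren)
  node 20: 1 child(ren)
  node 19: 1 child(ren)
  node 12: 1 child(ren)
  node 17: 0 child(ren)
  node 39: 1 child(ren)
  node 48: 1 child(ren)
  node 44: 0 child(ren)
Matching nodes: [24, 20, 19, 12, 39, 48]
Count of internal (non-leaf) nodes: 6


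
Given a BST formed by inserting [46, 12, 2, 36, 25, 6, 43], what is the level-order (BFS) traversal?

Tree insertion order: [46, 12, 2, 36, 25, 6, 43]
Tree (level-order array): [46, 12, None, 2, 36, None, 6, 25, 43]
BFS from the root, enqueuing left then right child of each popped node:
  queue [46] -> pop 46, enqueue [12], visited so far: [46]
  queue [12] -> pop 12, enqueue [2, 36], visited so far: [46, 12]
  queue [2, 36] -> pop 2, enqueue [6], visited so far: [46, 12, 2]
  queue [36, 6] -> pop 36, enqueue [25, 43], visited so far: [46, 12, 2, 36]
  queue [6, 25, 43] -> pop 6, enqueue [none], visited so far: [46, 12, 2, 36, 6]
  queue [25, 43] -> pop 25, enqueue [none], visited so far: [46, 12, 2, 36, 6, 25]
  queue [43] -> pop 43, enqueue [none], visited so far: [46, 12, 2, 36, 6, 25, 43]
Result: [46, 12, 2, 36, 6, 25, 43]


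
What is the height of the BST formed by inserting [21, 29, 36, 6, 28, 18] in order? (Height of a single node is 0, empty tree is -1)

Insertion order: [21, 29, 36, 6, 28, 18]
Tree (level-order array): [21, 6, 29, None, 18, 28, 36]
Compute height bottom-up (empty subtree = -1):
  height(18) = 1 + max(-1, -1) = 0
  height(6) = 1 + max(-1, 0) = 1
  height(28) = 1 + max(-1, -1) = 0
  height(36) = 1 + max(-1, -1) = 0
  height(29) = 1 + max(0, 0) = 1
  height(21) = 1 + max(1, 1) = 2
Height = 2


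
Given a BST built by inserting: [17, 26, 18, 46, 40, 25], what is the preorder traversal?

Tree insertion order: [17, 26, 18, 46, 40, 25]
Tree (level-order array): [17, None, 26, 18, 46, None, 25, 40]
Preorder traversal: [17, 26, 18, 25, 46, 40]


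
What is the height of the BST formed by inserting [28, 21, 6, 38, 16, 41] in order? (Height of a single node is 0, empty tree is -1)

Insertion order: [28, 21, 6, 38, 16, 41]
Tree (level-order array): [28, 21, 38, 6, None, None, 41, None, 16]
Compute height bottom-up (empty subtree = -1):
  height(16) = 1 + max(-1, -1) = 0
  height(6) = 1 + max(-1, 0) = 1
  height(21) = 1 + max(1, -1) = 2
  height(41) = 1 + max(-1, -1) = 0
  height(38) = 1 + max(-1, 0) = 1
  height(28) = 1 + max(2, 1) = 3
Height = 3


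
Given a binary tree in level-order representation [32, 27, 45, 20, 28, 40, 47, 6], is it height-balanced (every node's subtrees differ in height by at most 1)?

Tree (level-order array): [32, 27, 45, 20, 28, 40, 47, 6]
Definition: a tree is height-balanced if, at every node, |h(left) - h(right)| <= 1 (empty subtree has height -1).
Bottom-up per-node check:
  node 6: h_left=-1, h_right=-1, diff=0 [OK], height=0
  node 20: h_left=0, h_right=-1, diff=1 [OK], height=1
  node 28: h_left=-1, h_right=-1, diff=0 [OK], height=0
  node 27: h_left=1, h_right=0, diff=1 [OK], height=2
  node 40: h_left=-1, h_right=-1, diff=0 [OK], height=0
  node 47: h_left=-1, h_right=-1, diff=0 [OK], height=0
  node 45: h_left=0, h_right=0, diff=0 [OK], height=1
  node 32: h_left=2, h_right=1, diff=1 [OK], height=3
All nodes satisfy the balance condition.
Result: Balanced


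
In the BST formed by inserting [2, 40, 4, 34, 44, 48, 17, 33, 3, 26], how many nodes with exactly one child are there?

Tree built from: [2, 40, 4, 34, 44, 48, 17, 33, 3, 26]
Tree (level-order array): [2, None, 40, 4, 44, 3, 34, None, 48, None, None, 17, None, None, None, None, 33, 26]
Rule: These are nodes with exactly 1 non-null child.
Per-node child counts:
  node 2: 1 child(ren)
  node 40: 2 child(ren)
  node 4: 2 child(ren)
  node 3: 0 child(ren)
  node 34: 1 child(ren)
  node 17: 1 child(ren)
  node 33: 1 child(ren)
  node 26: 0 child(ren)
  node 44: 1 child(ren)
  node 48: 0 child(ren)
Matching nodes: [2, 34, 17, 33, 44]
Count of nodes with exactly one child: 5


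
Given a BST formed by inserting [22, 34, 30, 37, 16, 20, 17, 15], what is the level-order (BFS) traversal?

Tree insertion order: [22, 34, 30, 37, 16, 20, 17, 15]
Tree (level-order array): [22, 16, 34, 15, 20, 30, 37, None, None, 17]
BFS from the root, enqueuing left then right child of each popped node:
  queue [22] -> pop 22, enqueue [16, 34], visited so far: [22]
  queue [16, 34] -> pop 16, enqueue [15, 20], visited so far: [22, 16]
  queue [34, 15, 20] -> pop 34, enqueue [30, 37], visited so far: [22, 16, 34]
  queue [15, 20, 30, 37] -> pop 15, enqueue [none], visited so far: [22, 16, 34, 15]
  queue [20, 30, 37] -> pop 20, enqueue [17], visited so far: [22, 16, 34, 15, 20]
  queue [30, 37, 17] -> pop 30, enqueue [none], visited so far: [22, 16, 34, 15, 20, 30]
  queue [37, 17] -> pop 37, enqueue [none], visited so far: [22, 16, 34, 15, 20, 30, 37]
  queue [17] -> pop 17, enqueue [none], visited so far: [22, 16, 34, 15, 20, 30, 37, 17]
Result: [22, 16, 34, 15, 20, 30, 37, 17]


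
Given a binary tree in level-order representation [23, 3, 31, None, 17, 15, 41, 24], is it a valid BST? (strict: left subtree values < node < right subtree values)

Level-order array: [23, 3, 31, None, 17, 15, 41, 24]
Validate using subtree bounds (lo, hi): at each node, require lo < value < hi,
then recurse left with hi=value and right with lo=value.
Preorder trace (stopping at first violation):
  at node 23 with bounds (-inf, +inf): OK
  at node 3 with bounds (-inf, 23): OK
  at node 17 with bounds (3, 23): OK
  at node 24 with bounds (3, 17): VIOLATION
Node 24 violates its bound: not (3 < 24 < 17).
Result: Not a valid BST


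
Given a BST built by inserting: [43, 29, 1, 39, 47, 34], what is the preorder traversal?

Tree insertion order: [43, 29, 1, 39, 47, 34]
Tree (level-order array): [43, 29, 47, 1, 39, None, None, None, None, 34]
Preorder traversal: [43, 29, 1, 39, 34, 47]


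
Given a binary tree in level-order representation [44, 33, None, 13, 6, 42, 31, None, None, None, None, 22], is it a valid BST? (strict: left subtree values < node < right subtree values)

Level-order array: [44, 33, None, 13, 6, 42, 31, None, None, None, None, 22]
Validate using subtree bounds (lo, hi): at each node, require lo < value < hi,
then recurse left with hi=value and right with lo=value.
Preorder trace (stopping at first violation):
  at node 44 with bounds (-inf, +inf): OK
  at node 33 with bounds (-inf, 44): OK
  at node 13 with bounds (-inf, 33): OK
  at node 42 with bounds (-inf, 13): VIOLATION
Node 42 violates its bound: not (-inf < 42 < 13).
Result: Not a valid BST


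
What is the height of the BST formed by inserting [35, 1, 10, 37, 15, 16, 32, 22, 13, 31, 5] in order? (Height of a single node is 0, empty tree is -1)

Insertion order: [35, 1, 10, 37, 15, 16, 32, 22, 13, 31, 5]
Tree (level-order array): [35, 1, 37, None, 10, None, None, 5, 15, None, None, 13, 16, None, None, None, 32, 22, None, None, 31]
Compute height bottom-up (empty subtree = -1):
  height(5) = 1 + max(-1, -1) = 0
  height(13) = 1 + max(-1, -1) = 0
  height(31) = 1 + max(-1, -1) = 0
  height(22) = 1 + max(-1, 0) = 1
  height(32) = 1 + max(1, -1) = 2
  height(16) = 1 + max(-1, 2) = 3
  height(15) = 1 + max(0, 3) = 4
  height(10) = 1 + max(0, 4) = 5
  height(1) = 1 + max(-1, 5) = 6
  height(37) = 1 + max(-1, -1) = 0
  height(35) = 1 + max(6, 0) = 7
Height = 7


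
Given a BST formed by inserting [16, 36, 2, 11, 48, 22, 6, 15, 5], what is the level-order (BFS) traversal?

Tree insertion order: [16, 36, 2, 11, 48, 22, 6, 15, 5]
Tree (level-order array): [16, 2, 36, None, 11, 22, 48, 6, 15, None, None, None, None, 5]
BFS from the root, enqueuing left then right child of each popped node:
  queue [16] -> pop 16, enqueue [2, 36], visited so far: [16]
  queue [2, 36] -> pop 2, enqueue [11], visited so far: [16, 2]
  queue [36, 11] -> pop 36, enqueue [22, 48], visited so far: [16, 2, 36]
  queue [11, 22, 48] -> pop 11, enqueue [6, 15], visited so far: [16, 2, 36, 11]
  queue [22, 48, 6, 15] -> pop 22, enqueue [none], visited so far: [16, 2, 36, 11, 22]
  queue [48, 6, 15] -> pop 48, enqueue [none], visited so far: [16, 2, 36, 11, 22, 48]
  queue [6, 15] -> pop 6, enqueue [5], visited so far: [16, 2, 36, 11, 22, 48, 6]
  queue [15, 5] -> pop 15, enqueue [none], visited so far: [16, 2, 36, 11, 22, 48, 6, 15]
  queue [5] -> pop 5, enqueue [none], visited so far: [16, 2, 36, 11, 22, 48, 6, 15, 5]
Result: [16, 2, 36, 11, 22, 48, 6, 15, 5]


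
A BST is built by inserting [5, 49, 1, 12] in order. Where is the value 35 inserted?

Starting tree (level order): [5, 1, 49, None, None, 12]
Insertion path: 5 -> 49 -> 12
Result: insert 35 as right child of 12
Final tree (level order): [5, 1, 49, None, None, 12, None, None, 35]


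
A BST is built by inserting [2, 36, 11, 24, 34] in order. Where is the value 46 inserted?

Starting tree (level order): [2, None, 36, 11, None, None, 24, None, 34]
Insertion path: 2 -> 36
Result: insert 46 as right child of 36
Final tree (level order): [2, None, 36, 11, 46, None, 24, None, None, None, 34]


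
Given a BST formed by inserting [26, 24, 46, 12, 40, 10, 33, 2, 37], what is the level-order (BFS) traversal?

Tree insertion order: [26, 24, 46, 12, 40, 10, 33, 2, 37]
Tree (level-order array): [26, 24, 46, 12, None, 40, None, 10, None, 33, None, 2, None, None, 37]
BFS from the root, enqueuing left then right child of each popped node:
  queue [26] -> pop 26, enqueue [24, 46], visited so far: [26]
  queue [24, 46] -> pop 24, enqueue [12], visited so far: [26, 24]
  queue [46, 12] -> pop 46, enqueue [40], visited so far: [26, 24, 46]
  queue [12, 40] -> pop 12, enqueue [10], visited so far: [26, 24, 46, 12]
  queue [40, 10] -> pop 40, enqueue [33], visited so far: [26, 24, 46, 12, 40]
  queue [10, 33] -> pop 10, enqueue [2], visited so far: [26, 24, 46, 12, 40, 10]
  queue [33, 2] -> pop 33, enqueue [37], visited so far: [26, 24, 46, 12, 40, 10, 33]
  queue [2, 37] -> pop 2, enqueue [none], visited so far: [26, 24, 46, 12, 40, 10, 33, 2]
  queue [37] -> pop 37, enqueue [none], visited so far: [26, 24, 46, 12, 40, 10, 33, 2, 37]
Result: [26, 24, 46, 12, 40, 10, 33, 2, 37]


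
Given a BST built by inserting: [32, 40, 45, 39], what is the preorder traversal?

Tree insertion order: [32, 40, 45, 39]
Tree (level-order array): [32, None, 40, 39, 45]
Preorder traversal: [32, 40, 39, 45]


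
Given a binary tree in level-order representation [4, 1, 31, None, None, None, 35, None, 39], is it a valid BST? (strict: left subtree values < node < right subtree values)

Level-order array: [4, 1, 31, None, None, None, 35, None, 39]
Validate using subtree bounds (lo, hi): at each node, require lo < value < hi,
then recurse left with hi=value and right with lo=value.
Preorder trace (stopping at first violation):
  at node 4 with bounds (-inf, +inf): OK
  at node 1 with bounds (-inf, 4): OK
  at node 31 with bounds (4, +inf): OK
  at node 35 with bounds (31, +inf): OK
  at node 39 with bounds (35, +inf): OK
No violation found at any node.
Result: Valid BST


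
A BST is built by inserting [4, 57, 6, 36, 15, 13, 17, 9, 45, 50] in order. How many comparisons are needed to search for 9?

Search path for 9: 4 -> 57 -> 6 -> 36 -> 15 -> 13 -> 9
Found: True
Comparisons: 7


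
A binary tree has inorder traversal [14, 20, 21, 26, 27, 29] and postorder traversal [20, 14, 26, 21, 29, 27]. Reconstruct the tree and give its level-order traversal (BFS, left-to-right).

Inorder:   [14, 20, 21, 26, 27, 29]
Postorder: [20, 14, 26, 21, 29, 27]
Algorithm: postorder visits root last, so walk postorder right-to-left;
each value is the root of the current inorder slice — split it at that
value, recurse on the right subtree first, then the left.
Recursive splits:
  root=27; inorder splits into left=[14, 20, 21, 26], right=[29]
  root=29; inorder splits into left=[], right=[]
  root=21; inorder splits into left=[14, 20], right=[26]
  root=26; inorder splits into left=[], right=[]
  root=14; inorder splits into left=[], right=[20]
  root=20; inorder splits into left=[], right=[]
Reconstructed level-order: [27, 21, 29, 14, 26, 20]


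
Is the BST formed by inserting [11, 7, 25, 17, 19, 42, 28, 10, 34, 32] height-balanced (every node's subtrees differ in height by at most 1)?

Tree (level-order array): [11, 7, 25, None, 10, 17, 42, None, None, None, 19, 28, None, None, None, None, 34, 32]
Definition: a tree is height-balanced if, at every node, |h(left) - h(right)| <= 1 (empty subtree has height -1).
Bottom-up per-node check:
  node 10: h_left=-1, h_right=-1, diff=0 [OK], height=0
  node 7: h_left=-1, h_right=0, diff=1 [OK], height=1
  node 19: h_left=-1, h_right=-1, diff=0 [OK], height=0
  node 17: h_left=-1, h_right=0, diff=1 [OK], height=1
  node 32: h_left=-1, h_right=-1, diff=0 [OK], height=0
  node 34: h_left=0, h_right=-1, diff=1 [OK], height=1
  node 28: h_left=-1, h_right=1, diff=2 [FAIL (|-1-1|=2 > 1)], height=2
  node 42: h_left=2, h_right=-1, diff=3 [FAIL (|2--1|=3 > 1)], height=3
  node 25: h_left=1, h_right=3, diff=2 [FAIL (|1-3|=2 > 1)], height=4
  node 11: h_left=1, h_right=4, diff=3 [FAIL (|1-4|=3 > 1)], height=5
Node 28 violates the condition: |-1 - 1| = 2 > 1.
Result: Not balanced


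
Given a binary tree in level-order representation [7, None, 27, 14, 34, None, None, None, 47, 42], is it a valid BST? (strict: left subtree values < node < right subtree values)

Level-order array: [7, None, 27, 14, 34, None, None, None, 47, 42]
Validate using subtree bounds (lo, hi): at each node, require lo < value < hi,
then recurse left with hi=value and right with lo=value.
Preorder trace (stopping at first violation):
  at node 7 with bounds (-inf, +inf): OK
  at node 27 with bounds (7, +inf): OK
  at node 14 with bounds (7, 27): OK
  at node 34 with bounds (27, +inf): OK
  at node 47 with bounds (34, +inf): OK
  at node 42 with bounds (34, 47): OK
No violation found at any node.
Result: Valid BST


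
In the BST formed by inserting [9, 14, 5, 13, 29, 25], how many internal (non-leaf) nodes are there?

Tree built from: [9, 14, 5, 13, 29, 25]
Tree (level-order array): [9, 5, 14, None, None, 13, 29, None, None, 25]
Rule: An internal node has at least one child.
Per-node child counts:
  node 9: 2 child(ren)
  node 5: 0 child(ren)
  node 14: 2 child(ren)
  node 13: 0 child(ren)
  node 29: 1 child(ren)
  node 25: 0 child(ren)
Matching nodes: [9, 14, 29]
Count of internal (non-leaf) nodes: 3


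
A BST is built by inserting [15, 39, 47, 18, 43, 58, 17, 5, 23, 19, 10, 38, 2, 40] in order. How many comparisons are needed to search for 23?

Search path for 23: 15 -> 39 -> 18 -> 23
Found: True
Comparisons: 4


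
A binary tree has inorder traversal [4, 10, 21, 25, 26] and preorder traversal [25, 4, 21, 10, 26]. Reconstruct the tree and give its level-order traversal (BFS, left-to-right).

Inorder:  [4, 10, 21, 25, 26]
Preorder: [25, 4, 21, 10, 26]
Algorithm: preorder visits root first, so consume preorder in order;
for each root, split the current inorder slice at that value into
left-subtree inorder and right-subtree inorder, then recurse.
Recursive splits:
  root=25; inorder splits into left=[4, 10, 21], right=[26]
  root=4; inorder splits into left=[], right=[10, 21]
  root=21; inorder splits into left=[10], right=[]
  root=10; inorder splits into left=[], right=[]
  root=26; inorder splits into left=[], right=[]
Reconstructed level-order: [25, 4, 26, 21, 10]


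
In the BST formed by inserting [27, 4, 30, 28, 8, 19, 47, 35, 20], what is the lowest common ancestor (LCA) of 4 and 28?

Tree insertion order: [27, 4, 30, 28, 8, 19, 47, 35, 20]
Tree (level-order array): [27, 4, 30, None, 8, 28, 47, None, 19, None, None, 35, None, None, 20]
In a BST, the LCA of p=4, q=28 is the first node v on the
root-to-leaf path with p <= v <= q (go left if both < v, right if both > v).
Walk from root:
  at 27: 4 <= 27 <= 28, this is the LCA
LCA = 27


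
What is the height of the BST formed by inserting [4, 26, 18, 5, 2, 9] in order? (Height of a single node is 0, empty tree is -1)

Insertion order: [4, 26, 18, 5, 2, 9]
Tree (level-order array): [4, 2, 26, None, None, 18, None, 5, None, None, 9]
Compute height bottom-up (empty subtree = -1):
  height(2) = 1 + max(-1, -1) = 0
  height(9) = 1 + max(-1, -1) = 0
  height(5) = 1 + max(-1, 0) = 1
  height(18) = 1 + max(1, -1) = 2
  height(26) = 1 + max(2, -1) = 3
  height(4) = 1 + max(0, 3) = 4
Height = 4


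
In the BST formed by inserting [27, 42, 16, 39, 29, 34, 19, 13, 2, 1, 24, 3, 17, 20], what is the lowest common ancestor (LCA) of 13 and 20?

Tree insertion order: [27, 42, 16, 39, 29, 34, 19, 13, 2, 1, 24, 3, 17, 20]
Tree (level-order array): [27, 16, 42, 13, 19, 39, None, 2, None, 17, 24, 29, None, 1, 3, None, None, 20, None, None, 34]
In a BST, the LCA of p=13, q=20 is the first node v on the
root-to-leaf path with p <= v <= q (go left if both < v, right if both > v).
Walk from root:
  at 27: both 13 and 20 < 27, go left
  at 16: 13 <= 16 <= 20, this is the LCA
LCA = 16


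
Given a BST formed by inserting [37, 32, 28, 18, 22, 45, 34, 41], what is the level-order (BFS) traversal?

Tree insertion order: [37, 32, 28, 18, 22, 45, 34, 41]
Tree (level-order array): [37, 32, 45, 28, 34, 41, None, 18, None, None, None, None, None, None, 22]
BFS from the root, enqueuing left then right child of each popped node:
  queue [37] -> pop 37, enqueue [32, 45], visited so far: [37]
  queue [32, 45] -> pop 32, enqueue [28, 34], visited so far: [37, 32]
  queue [45, 28, 34] -> pop 45, enqueue [41], visited so far: [37, 32, 45]
  queue [28, 34, 41] -> pop 28, enqueue [18], visited so far: [37, 32, 45, 28]
  queue [34, 41, 18] -> pop 34, enqueue [none], visited so far: [37, 32, 45, 28, 34]
  queue [41, 18] -> pop 41, enqueue [none], visited so far: [37, 32, 45, 28, 34, 41]
  queue [18] -> pop 18, enqueue [22], visited so far: [37, 32, 45, 28, 34, 41, 18]
  queue [22] -> pop 22, enqueue [none], visited so far: [37, 32, 45, 28, 34, 41, 18, 22]
Result: [37, 32, 45, 28, 34, 41, 18, 22]


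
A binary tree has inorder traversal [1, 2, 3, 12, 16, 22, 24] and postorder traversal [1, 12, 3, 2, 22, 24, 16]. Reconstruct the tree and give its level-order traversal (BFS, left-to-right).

Inorder:   [1, 2, 3, 12, 16, 22, 24]
Postorder: [1, 12, 3, 2, 22, 24, 16]
Algorithm: postorder visits root last, so walk postorder right-to-left;
each value is the root of the current inorder slice — split it at that
value, recurse on the right subtree first, then the left.
Recursive splits:
  root=16; inorder splits into left=[1, 2, 3, 12], right=[22, 24]
  root=24; inorder splits into left=[22], right=[]
  root=22; inorder splits into left=[], right=[]
  root=2; inorder splits into left=[1], right=[3, 12]
  root=3; inorder splits into left=[], right=[12]
  root=12; inorder splits into left=[], right=[]
  root=1; inorder splits into left=[], right=[]
Reconstructed level-order: [16, 2, 24, 1, 3, 22, 12]


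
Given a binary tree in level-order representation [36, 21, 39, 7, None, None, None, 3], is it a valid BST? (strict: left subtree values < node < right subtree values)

Level-order array: [36, 21, 39, 7, None, None, None, 3]
Validate using subtree bounds (lo, hi): at each node, require lo < value < hi,
then recurse left with hi=value and right with lo=value.
Preorder trace (stopping at first violation):
  at node 36 with bounds (-inf, +inf): OK
  at node 21 with bounds (-inf, 36): OK
  at node 7 with bounds (-inf, 21): OK
  at node 3 with bounds (-inf, 7): OK
  at node 39 with bounds (36, +inf): OK
No violation found at any node.
Result: Valid BST


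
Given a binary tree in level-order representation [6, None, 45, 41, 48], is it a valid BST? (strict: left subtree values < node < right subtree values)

Level-order array: [6, None, 45, 41, 48]
Validate using subtree bounds (lo, hi): at each node, require lo < value < hi,
then recurse left with hi=value and right with lo=value.
Preorder trace (stopping at first violation):
  at node 6 with bounds (-inf, +inf): OK
  at node 45 with bounds (6, +inf): OK
  at node 41 with bounds (6, 45): OK
  at node 48 with bounds (45, +inf): OK
No violation found at any node.
Result: Valid BST


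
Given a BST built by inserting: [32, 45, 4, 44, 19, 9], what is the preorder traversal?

Tree insertion order: [32, 45, 4, 44, 19, 9]
Tree (level-order array): [32, 4, 45, None, 19, 44, None, 9]
Preorder traversal: [32, 4, 19, 9, 45, 44]


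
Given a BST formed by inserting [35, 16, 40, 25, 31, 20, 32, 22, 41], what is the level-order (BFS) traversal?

Tree insertion order: [35, 16, 40, 25, 31, 20, 32, 22, 41]
Tree (level-order array): [35, 16, 40, None, 25, None, 41, 20, 31, None, None, None, 22, None, 32]
BFS from the root, enqueuing left then right child of each popped node:
  queue [35] -> pop 35, enqueue [16, 40], visited so far: [35]
  queue [16, 40] -> pop 16, enqueue [25], visited so far: [35, 16]
  queue [40, 25] -> pop 40, enqueue [41], visited so far: [35, 16, 40]
  queue [25, 41] -> pop 25, enqueue [20, 31], visited so far: [35, 16, 40, 25]
  queue [41, 20, 31] -> pop 41, enqueue [none], visited so far: [35, 16, 40, 25, 41]
  queue [20, 31] -> pop 20, enqueue [22], visited so far: [35, 16, 40, 25, 41, 20]
  queue [31, 22] -> pop 31, enqueue [32], visited so far: [35, 16, 40, 25, 41, 20, 31]
  queue [22, 32] -> pop 22, enqueue [none], visited so far: [35, 16, 40, 25, 41, 20, 31, 22]
  queue [32] -> pop 32, enqueue [none], visited so far: [35, 16, 40, 25, 41, 20, 31, 22, 32]
Result: [35, 16, 40, 25, 41, 20, 31, 22, 32]


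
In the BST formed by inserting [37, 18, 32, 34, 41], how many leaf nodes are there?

Tree built from: [37, 18, 32, 34, 41]
Tree (level-order array): [37, 18, 41, None, 32, None, None, None, 34]
Rule: A leaf has 0 children.
Per-node child counts:
  node 37: 2 child(ren)
  node 18: 1 child(ren)
  node 32: 1 child(ren)
  node 34: 0 child(ren)
  node 41: 0 child(ren)
Matching nodes: [34, 41]
Count of leaf nodes: 2


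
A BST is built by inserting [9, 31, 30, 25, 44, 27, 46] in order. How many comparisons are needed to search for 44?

Search path for 44: 9 -> 31 -> 44
Found: True
Comparisons: 3


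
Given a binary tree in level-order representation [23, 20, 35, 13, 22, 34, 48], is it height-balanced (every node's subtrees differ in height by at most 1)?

Tree (level-order array): [23, 20, 35, 13, 22, 34, 48]
Definition: a tree is height-balanced if, at every node, |h(left) - h(right)| <= 1 (empty subtree has height -1).
Bottom-up per-node check:
  node 13: h_left=-1, h_right=-1, diff=0 [OK], height=0
  node 22: h_left=-1, h_right=-1, diff=0 [OK], height=0
  node 20: h_left=0, h_right=0, diff=0 [OK], height=1
  node 34: h_left=-1, h_right=-1, diff=0 [OK], height=0
  node 48: h_left=-1, h_right=-1, diff=0 [OK], height=0
  node 35: h_left=0, h_right=0, diff=0 [OK], height=1
  node 23: h_left=1, h_right=1, diff=0 [OK], height=2
All nodes satisfy the balance condition.
Result: Balanced


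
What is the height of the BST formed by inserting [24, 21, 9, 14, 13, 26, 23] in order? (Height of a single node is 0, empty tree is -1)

Insertion order: [24, 21, 9, 14, 13, 26, 23]
Tree (level-order array): [24, 21, 26, 9, 23, None, None, None, 14, None, None, 13]
Compute height bottom-up (empty subtree = -1):
  height(13) = 1 + max(-1, -1) = 0
  height(14) = 1 + max(0, -1) = 1
  height(9) = 1 + max(-1, 1) = 2
  height(23) = 1 + max(-1, -1) = 0
  height(21) = 1 + max(2, 0) = 3
  height(26) = 1 + max(-1, -1) = 0
  height(24) = 1 + max(3, 0) = 4
Height = 4


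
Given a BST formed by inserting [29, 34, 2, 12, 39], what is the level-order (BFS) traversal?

Tree insertion order: [29, 34, 2, 12, 39]
Tree (level-order array): [29, 2, 34, None, 12, None, 39]
BFS from the root, enqueuing left then right child of each popped node:
  queue [29] -> pop 29, enqueue [2, 34], visited so far: [29]
  queue [2, 34] -> pop 2, enqueue [12], visited so far: [29, 2]
  queue [34, 12] -> pop 34, enqueue [39], visited so far: [29, 2, 34]
  queue [12, 39] -> pop 12, enqueue [none], visited so far: [29, 2, 34, 12]
  queue [39] -> pop 39, enqueue [none], visited so far: [29, 2, 34, 12, 39]
Result: [29, 2, 34, 12, 39]


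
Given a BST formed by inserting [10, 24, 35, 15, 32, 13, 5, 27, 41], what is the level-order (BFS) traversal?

Tree insertion order: [10, 24, 35, 15, 32, 13, 5, 27, 41]
Tree (level-order array): [10, 5, 24, None, None, 15, 35, 13, None, 32, 41, None, None, 27]
BFS from the root, enqueuing left then right child of each popped node:
  queue [10] -> pop 10, enqueue [5, 24], visited so far: [10]
  queue [5, 24] -> pop 5, enqueue [none], visited so far: [10, 5]
  queue [24] -> pop 24, enqueue [15, 35], visited so far: [10, 5, 24]
  queue [15, 35] -> pop 15, enqueue [13], visited so far: [10, 5, 24, 15]
  queue [35, 13] -> pop 35, enqueue [32, 41], visited so far: [10, 5, 24, 15, 35]
  queue [13, 32, 41] -> pop 13, enqueue [none], visited so far: [10, 5, 24, 15, 35, 13]
  queue [32, 41] -> pop 32, enqueue [27], visited so far: [10, 5, 24, 15, 35, 13, 32]
  queue [41, 27] -> pop 41, enqueue [none], visited so far: [10, 5, 24, 15, 35, 13, 32, 41]
  queue [27] -> pop 27, enqueue [none], visited so far: [10, 5, 24, 15, 35, 13, 32, 41, 27]
Result: [10, 5, 24, 15, 35, 13, 32, 41, 27]


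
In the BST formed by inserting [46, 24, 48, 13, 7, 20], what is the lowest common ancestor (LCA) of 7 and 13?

Tree insertion order: [46, 24, 48, 13, 7, 20]
Tree (level-order array): [46, 24, 48, 13, None, None, None, 7, 20]
In a BST, the LCA of p=7, q=13 is the first node v on the
root-to-leaf path with p <= v <= q (go left if both < v, right if both > v).
Walk from root:
  at 46: both 7 and 13 < 46, go left
  at 24: both 7 and 13 < 24, go left
  at 13: 7 <= 13 <= 13, this is the LCA
LCA = 13


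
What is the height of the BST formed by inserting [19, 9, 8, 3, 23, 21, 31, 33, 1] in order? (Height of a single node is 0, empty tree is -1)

Insertion order: [19, 9, 8, 3, 23, 21, 31, 33, 1]
Tree (level-order array): [19, 9, 23, 8, None, 21, 31, 3, None, None, None, None, 33, 1]
Compute height bottom-up (empty subtree = -1):
  height(1) = 1 + max(-1, -1) = 0
  height(3) = 1 + max(0, -1) = 1
  height(8) = 1 + max(1, -1) = 2
  height(9) = 1 + max(2, -1) = 3
  height(21) = 1 + max(-1, -1) = 0
  height(33) = 1 + max(-1, -1) = 0
  height(31) = 1 + max(-1, 0) = 1
  height(23) = 1 + max(0, 1) = 2
  height(19) = 1 + max(3, 2) = 4
Height = 4


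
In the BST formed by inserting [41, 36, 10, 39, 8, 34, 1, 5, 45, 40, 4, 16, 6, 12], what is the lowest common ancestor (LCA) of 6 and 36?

Tree insertion order: [41, 36, 10, 39, 8, 34, 1, 5, 45, 40, 4, 16, 6, 12]
Tree (level-order array): [41, 36, 45, 10, 39, None, None, 8, 34, None, 40, 1, None, 16, None, None, None, None, 5, 12, None, 4, 6]
In a BST, the LCA of p=6, q=36 is the first node v on the
root-to-leaf path with p <= v <= q (go left if both < v, right if both > v).
Walk from root:
  at 41: both 6 and 36 < 41, go left
  at 36: 6 <= 36 <= 36, this is the LCA
LCA = 36


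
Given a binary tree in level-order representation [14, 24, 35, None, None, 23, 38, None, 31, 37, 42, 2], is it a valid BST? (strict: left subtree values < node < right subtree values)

Level-order array: [14, 24, 35, None, None, 23, 38, None, 31, 37, 42, 2]
Validate using subtree bounds (lo, hi): at each node, require lo < value < hi,
then recurse left with hi=value and right with lo=value.
Preorder trace (stopping at first violation):
  at node 14 with bounds (-inf, +inf): OK
  at node 24 with bounds (-inf, 14): VIOLATION
Node 24 violates its bound: not (-inf < 24 < 14).
Result: Not a valid BST


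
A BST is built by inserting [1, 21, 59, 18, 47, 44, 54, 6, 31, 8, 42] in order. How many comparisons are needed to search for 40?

Search path for 40: 1 -> 21 -> 59 -> 47 -> 44 -> 31 -> 42
Found: False
Comparisons: 7


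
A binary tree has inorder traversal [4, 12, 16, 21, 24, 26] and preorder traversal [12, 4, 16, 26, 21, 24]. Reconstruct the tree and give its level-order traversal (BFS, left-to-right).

Inorder:  [4, 12, 16, 21, 24, 26]
Preorder: [12, 4, 16, 26, 21, 24]
Algorithm: preorder visits root first, so consume preorder in order;
for each root, split the current inorder slice at that value into
left-subtree inorder and right-subtree inorder, then recurse.
Recursive splits:
  root=12; inorder splits into left=[4], right=[16, 21, 24, 26]
  root=4; inorder splits into left=[], right=[]
  root=16; inorder splits into left=[], right=[21, 24, 26]
  root=26; inorder splits into left=[21, 24], right=[]
  root=21; inorder splits into left=[], right=[24]
  root=24; inorder splits into left=[], right=[]
Reconstructed level-order: [12, 4, 16, 26, 21, 24]


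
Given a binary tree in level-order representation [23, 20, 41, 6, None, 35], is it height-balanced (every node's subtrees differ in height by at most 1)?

Tree (level-order array): [23, 20, 41, 6, None, 35]
Definition: a tree is height-balanced if, at every node, |h(left) - h(right)| <= 1 (empty subtree has height -1).
Bottom-up per-node check:
  node 6: h_left=-1, h_right=-1, diff=0 [OK], height=0
  node 20: h_left=0, h_right=-1, diff=1 [OK], height=1
  node 35: h_left=-1, h_right=-1, diff=0 [OK], height=0
  node 41: h_left=0, h_right=-1, diff=1 [OK], height=1
  node 23: h_left=1, h_right=1, diff=0 [OK], height=2
All nodes satisfy the balance condition.
Result: Balanced


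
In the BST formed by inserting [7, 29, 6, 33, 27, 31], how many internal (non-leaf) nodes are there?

Tree built from: [7, 29, 6, 33, 27, 31]
Tree (level-order array): [7, 6, 29, None, None, 27, 33, None, None, 31]
Rule: An internal node has at least one child.
Per-node child counts:
  node 7: 2 child(ren)
  node 6: 0 child(ren)
  node 29: 2 child(ren)
  node 27: 0 child(ren)
  node 33: 1 child(ren)
  node 31: 0 child(ren)
Matching nodes: [7, 29, 33]
Count of internal (non-leaf) nodes: 3


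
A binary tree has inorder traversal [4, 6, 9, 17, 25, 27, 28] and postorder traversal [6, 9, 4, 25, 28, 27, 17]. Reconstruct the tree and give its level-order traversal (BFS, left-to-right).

Inorder:   [4, 6, 9, 17, 25, 27, 28]
Postorder: [6, 9, 4, 25, 28, 27, 17]
Algorithm: postorder visits root last, so walk postorder right-to-left;
each value is the root of the current inorder slice — split it at that
value, recurse on the right subtree first, then the left.
Recursive splits:
  root=17; inorder splits into left=[4, 6, 9], right=[25, 27, 28]
  root=27; inorder splits into left=[25], right=[28]
  root=28; inorder splits into left=[], right=[]
  root=25; inorder splits into left=[], right=[]
  root=4; inorder splits into left=[], right=[6, 9]
  root=9; inorder splits into left=[6], right=[]
  root=6; inorder splits into left=[], right=[]
Reconstructed level-order: [17, 4, 27, 9, 25, 28, 6]


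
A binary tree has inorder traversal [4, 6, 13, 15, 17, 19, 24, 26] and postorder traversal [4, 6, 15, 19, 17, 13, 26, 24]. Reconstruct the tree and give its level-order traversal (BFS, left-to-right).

Inorder:   [4, 6, 13, 15, 17, 19, 24, 26]
Postorder: [4, 6, 15, 19, 17, 13, 26, 24]
Algorithm: postorder visits root last, so walk postorder right-to-left;
each value is the root of the current inorder slice — split it at that
value, recurse on the right subtree first, then the left.
Recursive splits:
  root=24; inorder splits into left=[4, 6, 13, 15, 17, 19], right=[26]
  root=26; inorder splits into left=[], right=[]
  root=13; inorder splits into left=[4, 6], right=[15, 17, 19]
  root=17; inorder splits into left=[15], right=[19]
  root=19; inorder splits into left=[], right=[]
  root=15; inorder splits into left=[], right=[]
  root=6; inorder splits into left=[4], right=[]
  root=4; inorder splits into left=[], right=[]
Reconstructed level-order: [24, 13, 26, 6, 17, 4, 15, 19]


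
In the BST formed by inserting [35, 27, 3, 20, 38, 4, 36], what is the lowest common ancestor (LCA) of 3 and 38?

Tree insertion order: [35, 27, 3, 20, 38, 4, 36]
Tree (level-order array): [35, 27, 38, 3, None, 36, None, None, 20, None, None, 4]
In a BST, the LCA of p=3, q=38 is the first node v on the
root-to-leaf path with p <= v <= q (go left if both < v, right if both > v).
Walk from root:
  at 35: 3 <= 35 <= 38, this is the LCA
LCA = 35


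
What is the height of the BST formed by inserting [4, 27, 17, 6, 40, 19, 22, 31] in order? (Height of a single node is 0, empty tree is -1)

Insertion order: [4, 27, 17, 6, 40, 19, 22, 31]
Tree (level-order array): [4, None, 27, 17, 40, 6, 19, 31, None, None, None, None, 22]
Compute height bottom-up (empty subtree = -1):
  height(6) = 1 + max(-1, -1) = 0
  height(22) = 1 + max(-1, -1) = 0
  height(19) = 1 + max(-1, 0) = 1
  height(17) = 1 + max(0, 1) = 2
  height(31) = 1 + max(-1, -1) = 0
  height(40) = 1 + max(0, -1) = 1
  height(27) = 1 + max(2, 1) = 3
  height(4) = 1 + max(-1, 3) = 4
Height = 4


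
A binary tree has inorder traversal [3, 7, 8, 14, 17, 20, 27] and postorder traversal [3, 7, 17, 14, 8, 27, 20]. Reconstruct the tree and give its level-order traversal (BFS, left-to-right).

Inorder:   [3, 7, 8, 14, 17, 20, 27]
Postorder: [3, 7, 17, 14, 8, 27, 20]
Algorithm: postorder visits root last, so walk postorder right-to-left;
each value is the root of the current inorder slice — split it at that
value, recurse on the right subtree first, then the left.
Recursive splits:
  root=20; inorder splits into left=[3, 7, 8, 14, 17], right=[27]
  root=27; inorder splits into left=[], right=[]
  root=8; inorder splits into left=[3, 7], right=[14, 17]
  root=14; inorder splits into left=[], right=[17]
  root=17; inorder splits into left=[], right=[]
  root=7; inorder splits into left=[3], right=[]
  root=3; inorder splits into left=[], right=[]
Reconstructed level-order: [20, 8, 27, 7, 14, 3, 17]


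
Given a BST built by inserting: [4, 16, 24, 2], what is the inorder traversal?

Tree insertion order: [4, 16, 24, 2]
Tree (level-order array): [4, 2, 16, None, None, None, 24]
Inorder traversal: [2, 4, 16, 24]


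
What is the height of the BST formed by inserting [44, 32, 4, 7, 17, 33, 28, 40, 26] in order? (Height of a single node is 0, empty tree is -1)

Insertion order: [44, 32, 4, 7, 17, 33, 28, 40, 26]
Tree (level-order array): [44, 32, None, 4, 33, None, 7, None, 40, None, 17, None, None, None, 28, 26]
Compute height bottom-up (empty subtree = -1):
  height(26) = 1 + max(-1, -1) = 0
  height(28) = 1 + max(0, -1) = 1
  height(17) = 1 + max(-1, 1) = 2
  height(7) = 1 + max(-1, 2) = 3
  height(4) = 1 + max(-1, 3) = 4
  height(40) = 1 + max(-1, -1) = 0
  height(33) = 1 + max(-1, 0) = 1
  height(32) = 1 + max(4, 1) = 5
  height(44) = 1 + max(5, -1) = 6
Height = 6


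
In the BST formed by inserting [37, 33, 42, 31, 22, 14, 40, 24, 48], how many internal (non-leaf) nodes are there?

Tree built from: [37, 33, 42, 31, 22, 14, 40, 24, 48]
Tree (level-order array): [37, 33, 42, 31, None, 40, 48, 22, None, None, None, None, None, 14, 24]
Rule: An internal node has at least one child.
Per-node child counts:
  node 37: 2 child(ren)
  node 33: 1 child(ren)
  node 31: 1 child(ren)
  node 22: 2 child(ren)
  node 14: 0 child(ren)
  node 24: 0 child(ren)
  node 42: 2 child(ren)
  node 40: 0 child(ren)
  node 48: 0 child(ren)
Matching nodes: [37, 33, 31, 22, 42]
Count of internal (non-leaf) nodes: 5


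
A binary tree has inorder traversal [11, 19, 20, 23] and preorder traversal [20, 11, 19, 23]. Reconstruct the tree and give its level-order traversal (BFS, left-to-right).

Inorder:  [11, 19, 20, 23]
Preorder: [20, 11, 19, 23]
Algorithm: preorder visits root first, so consume preorder in order;
for each root, split the current inorder slice at that value into
left-subtree inorder and right-subtree inorder, then recurse.
Recursive splits:
  root=20; inorder splits into left=[11, 19], right=[23]
  root=11; inorder splits into left=[], right=[19]
  root=19; inorder splits into left=[], right=[]
  root=23; inorder splits into left=[], right=[]
Reconstructed level-order: [20, 11, 23, 19]


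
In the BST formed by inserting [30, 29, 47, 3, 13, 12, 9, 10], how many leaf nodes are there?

Tree built from: [30, 29, 47, 3, 13, 12, 9, 10]
Tree (level-order array): [30, 29, 47, 3, None, None, None, None, 13, 12, None, 9, None, None, 10]
Rule: A leaf has 0 children.
Per-node child counts:
  node 30: 2 child(ren)
  node 29: 1 child(ren)
  node 3: 1 child(ren)
  node 13: 1 child(ren)
  node 12: 1 child(ren)
  node 9: 1 child(ren)
  node 10: 0 child(ren)
  node 47: 0 child(ren)
Matching nodes: [10, 47]
Count of leaf nodes: 2


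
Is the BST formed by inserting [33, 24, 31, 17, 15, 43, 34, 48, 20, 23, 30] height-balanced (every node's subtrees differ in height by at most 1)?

Tree (level-order array): [33, 24, 43, 17, 31, 34, 48, 15, 20, 30, None, None, None, None, None, None, None, None, 23]
Definition: a tree is height-balanced if, at every node, |h(left) - h(right)| <= 1 (empty subtree has height -1).
Bottom-up per-node check:
  node 15: h_left=-1, h_right=-1, diff=0 [OK], height=0
  node 23: h_left=-1, h_right=-1, diff=0 [OK], height=0
  node 20: h_left=-1, h_right=0, diff=1 [OK], height=1
  node 17: h_left=0, h_right=1, diff=1 [OK], height=2
  node 30: h_left=-1, h_right=-1, diff=0 [OK], height=0
  node 31: h_left=0, h_right=-1, diff=1 [OK], height=1
  node 24: h_left=2, h_right=1, diff=1 [OK], height=3
  node 34: h_left=-1, h_right=-1, diff=0 [OK], height=0
  node 48: h_left=-1, h_right=-1, diff=0 [OK], height=0
  node 43: h_left=0, h_right=0, diff=0 [OK], height=1
  node 33: h_left=3, h_right=1, diff=2 [FAIL (|3-1|=2 > 1)], height=4
Node 33 violates the condition: |3 - 1| = 2 > 1.
Result: Not balanced


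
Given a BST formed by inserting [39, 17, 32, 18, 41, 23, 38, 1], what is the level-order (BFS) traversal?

Tree insertion order: [39, 17, 32, 18, 41, 23, 38, 1]
Tree (level-order array): [39, 17, 41, 1, 32, None, None, None, None, 18, 38, None, 23]
BFS from the root, enqueuing left then right child of each popped node:
  queue [39] -> pop 39, enqueue [17, 41], visited so far: [39]
  queue [17, 41] -> pop 17, enqueue [1, 32], visited so far: [39, 17]
  queue [41, 1, 32] -> pop 41, enqueue [none], visited so far: [39, 17, 41]
  queue [1, 32] -> pop 1, enqueue [none], visited so far: [39, 17, 41, 1]
  queue [32] -> pop 32, enqueue [18, 38], visited so far: [39, 17, 41, 1, 32]
  queue [18, 38] -> pop 18, enqueue [23], visited so far: [39, 17, 41, 1, 32, 18]
  queue [38, 23] -> pop 38, enqueue [none], visited so far: [39, 17, 41, 1, 32, 18, 38]
  queue [23] -> pop 23, enqueue [none], visited so far: [39, 17, 41, 1, 32, 18, 38, 23]
Result: [39, 17, 41, 1, 32, 18, 38, 23]
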